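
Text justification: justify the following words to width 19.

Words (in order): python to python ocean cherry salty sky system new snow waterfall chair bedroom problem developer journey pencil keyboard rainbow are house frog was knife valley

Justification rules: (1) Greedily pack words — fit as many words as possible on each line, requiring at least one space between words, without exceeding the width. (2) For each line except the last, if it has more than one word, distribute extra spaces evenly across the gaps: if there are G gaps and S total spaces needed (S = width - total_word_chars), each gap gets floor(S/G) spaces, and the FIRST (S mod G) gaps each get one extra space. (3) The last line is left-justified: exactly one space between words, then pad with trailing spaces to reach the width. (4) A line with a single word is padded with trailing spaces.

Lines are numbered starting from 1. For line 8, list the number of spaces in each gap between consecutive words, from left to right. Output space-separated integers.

Answer: 2 2

Derivation:
Line 1: ['python', 'to', 'python'] (min_width=16, slack=3)
Line 2: ['ocean', 'cherry', 'salty'] (min_width=18, slack=1)
Line 3: ['sky', 'system', 'new', 'snow'] (min_width=19, slack=0)
Line 4: ['waterfall', 'chair'] (min_width=15, slack=4)
Line 5: ['bedroom', 'problem'] (min_width=15, slack=4)
Line 6: ['developer', 'journey'] (min_width=17, slack=2)
Line 7: ['pencil', 'keyboard'] (min_width=15, slack=4)
Line 8: ['rainbow', 'are', 'house'] (min_width=17, slack=2)
Line 9: ['frog', 'was', 'knife'] (min_width=14, slack=5)
Line 10: ['valley'] (min_width=6, slack=13)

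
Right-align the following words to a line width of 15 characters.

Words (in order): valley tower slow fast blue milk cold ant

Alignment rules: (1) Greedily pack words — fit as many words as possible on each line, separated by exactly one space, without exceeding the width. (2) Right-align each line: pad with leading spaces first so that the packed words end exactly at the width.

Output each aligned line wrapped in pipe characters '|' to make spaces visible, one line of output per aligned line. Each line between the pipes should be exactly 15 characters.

Answer: |   valley tower|
| slow fast blue|
|  milk cold ant|

Derivation:
Line 1: ['valley', 'tower'] (min_width=12, slack=3)
Line 2: ['slow', 'fast', 'blue'] (min_width=14, slack=1)
Line 3: ['milk', 'cold', 'ant'] (min_width=13, slack=2)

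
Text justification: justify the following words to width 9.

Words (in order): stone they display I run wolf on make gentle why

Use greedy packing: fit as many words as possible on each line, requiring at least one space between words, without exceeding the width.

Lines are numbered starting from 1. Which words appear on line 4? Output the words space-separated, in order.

Line 1: ['stone'] (min_width=5, slack=4)
Line 2: ['they'] (min_width=4, slack=5)
Line 3: ['display', 'I'] (min_width=9, slack=0)
Line 4: ['run', 'wolf'] (min_width=8, slack=1)
Line 5: ['on', 'make'] (min_width=7, slack=2)
Line 6: ['gentle'] (min_width=6, slack=3)
Line 7: ['why'] (min_width=3, slack=6)

Answer: run wolf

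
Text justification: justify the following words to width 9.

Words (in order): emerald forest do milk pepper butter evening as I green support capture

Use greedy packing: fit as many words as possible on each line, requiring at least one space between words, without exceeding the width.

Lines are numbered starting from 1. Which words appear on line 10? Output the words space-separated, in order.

Line 1: ['emerald'] (min_width=7, slack=2)
Line 2: ['forest', 'do'] (min_width=9, slack=0)
Line 3: ['milk'] (min_width=4, slack=5)
Line 4: ['pepper'] (min_width=6, slack=3)
Line 5: ['butter'] (min_width=6, slack=3)
Line 6: ['evening'] (min_width=7, slack=2)
Line 7: ['as', 'I'] (min_width=4, slack=5)
Line 8: ['green'] (min_width=5, slack=4)
Line 9: ['support'] (min_width=7, slack=2)
Line 10: ['capture'] (min_width=7, slack=2)

Answer: capture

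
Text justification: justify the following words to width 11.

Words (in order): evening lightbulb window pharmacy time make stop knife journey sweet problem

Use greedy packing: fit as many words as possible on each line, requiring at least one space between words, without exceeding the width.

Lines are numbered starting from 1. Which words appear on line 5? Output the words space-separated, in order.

Answer: time make

Derivation:
Line 1: ['evening'] (min_width=7, slack=4)
Line 2: ['lightbulb'] (min_width=9, slack=2)
Line 3: ['window'] (min_width=6, slack=5)
Line 4: ['pharmacy'] (min_width=8, slack=3)
Line 5: ['time', 'make'] (min_width=9, slack=2)
Line 6: ['stop', 'knife'] (min_width=10, slack=1)
Line 7: ['journey'] (min_width=7, slack=4)
Line 8: ['sweet'] (min_width=5, slack=6)
Line 9: ['problem'] (min_width=7, slack=4)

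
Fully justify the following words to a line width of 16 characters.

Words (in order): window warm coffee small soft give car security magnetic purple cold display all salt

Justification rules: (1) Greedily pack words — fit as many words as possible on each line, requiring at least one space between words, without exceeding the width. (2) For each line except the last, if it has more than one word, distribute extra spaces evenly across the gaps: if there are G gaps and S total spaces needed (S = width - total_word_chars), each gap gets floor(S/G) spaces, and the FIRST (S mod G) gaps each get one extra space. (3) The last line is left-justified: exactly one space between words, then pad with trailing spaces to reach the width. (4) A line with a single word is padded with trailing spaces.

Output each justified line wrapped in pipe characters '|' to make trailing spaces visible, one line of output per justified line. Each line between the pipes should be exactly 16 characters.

Line 1: ['window', 'warm'] (min_width=11, slack=5)
Line 2: ['coffee', 'small'] (min_width=12, slack=4)
Line 3: ['soft', 'give', 'car'] (min_width=13, slack=3)
Line 4: ['security'] (min_width=8, slack=8)
Line 5: ['magnetic', 'purple'] (min_width=15, slack=1)
Line 6: ['cold', 'display', 'all'] (min_width=16, slack=0)
Line 7: ['salt'] (min_width=4, slack=12)

Answer: |window      warm|
|coffee     small|
|soft   give  car|
|security        |
|magnetic  purple|
|cold display all|
|salt            |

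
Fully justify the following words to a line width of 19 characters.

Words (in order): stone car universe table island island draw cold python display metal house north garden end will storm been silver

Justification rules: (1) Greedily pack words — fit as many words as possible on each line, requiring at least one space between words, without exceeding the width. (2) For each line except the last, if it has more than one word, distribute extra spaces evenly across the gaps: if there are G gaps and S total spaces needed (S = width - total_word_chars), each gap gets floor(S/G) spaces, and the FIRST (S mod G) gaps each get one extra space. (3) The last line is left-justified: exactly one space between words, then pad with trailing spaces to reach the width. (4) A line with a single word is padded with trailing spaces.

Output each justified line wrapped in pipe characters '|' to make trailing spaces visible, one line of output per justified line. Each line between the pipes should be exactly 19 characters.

Answer: |stone  car universe|
|table island island|
|draw   cold  python|
|display metal house|
|north   garden  end|
|will   storm   been|
|silver             |

Derivation:
Line 1: ['stone', 'car', 'universe'] (min_width=18, slack=1)
Line 2: ['table', 'island', 'island'] (min_width=19, slack=0)
Line 3: ['draw', 'cold', 'python'] (min_width=16, slack=3)
Line 4: ['display', 'metal', 'house'] (min_width=19, slack=0)
Line 5: ['north', 'garden', 'end'] (min_width=16, slack=3)
Line 6: ['will', 'storm', 'been'] (min_width=15, slack=4)
Line 7: ['silver'] (min_width=6, slack=13)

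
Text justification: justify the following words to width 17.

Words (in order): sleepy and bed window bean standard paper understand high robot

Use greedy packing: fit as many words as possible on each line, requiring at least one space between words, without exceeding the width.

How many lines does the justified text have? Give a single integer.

Line 1: ['sleepy', 'and', 'bed'] (min_width=14, slack=3)
Line 2: ['window', 'bean'] (min_width=11, slack=6)
Line 3: ['standard', 'paper'] (min_width=14, slack=3)
Line 4: ['understand', 'high'] (min_width=15, slack=2)
Line 5: ['robot'] (min_width=5, slack=12)
Total lines: 5

Answer: 5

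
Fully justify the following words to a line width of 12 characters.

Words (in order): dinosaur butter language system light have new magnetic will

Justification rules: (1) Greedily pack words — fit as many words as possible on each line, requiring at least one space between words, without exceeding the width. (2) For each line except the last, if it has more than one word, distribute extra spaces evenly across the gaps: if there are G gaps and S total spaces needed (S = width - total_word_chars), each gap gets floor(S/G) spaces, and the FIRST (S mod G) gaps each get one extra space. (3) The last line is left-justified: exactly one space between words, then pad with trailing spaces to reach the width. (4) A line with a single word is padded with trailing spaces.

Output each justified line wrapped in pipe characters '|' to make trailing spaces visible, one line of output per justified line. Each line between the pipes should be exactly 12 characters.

Answer: |dinosaur    |
|butter      |
|language    |
|system light|
|have     new|
|magnetic    |
|will        |

Derivation:
Line 1: ['dinosaur'] (min_width=8, slack=4)
Line 2: ['butter'] (min_width=6, slack=6)
Line 3: ['language'] (min_width=8, slack=4)
Line 4: ['system', 'light'] (min_width=12, slack=0)
Line 5: ['have', 'new'] (min_width=8, slack=4)
Line 6: ['magnetic'] (min_width=8, slack=4)
Line 7: ['will'] (min_width=4, slack=8)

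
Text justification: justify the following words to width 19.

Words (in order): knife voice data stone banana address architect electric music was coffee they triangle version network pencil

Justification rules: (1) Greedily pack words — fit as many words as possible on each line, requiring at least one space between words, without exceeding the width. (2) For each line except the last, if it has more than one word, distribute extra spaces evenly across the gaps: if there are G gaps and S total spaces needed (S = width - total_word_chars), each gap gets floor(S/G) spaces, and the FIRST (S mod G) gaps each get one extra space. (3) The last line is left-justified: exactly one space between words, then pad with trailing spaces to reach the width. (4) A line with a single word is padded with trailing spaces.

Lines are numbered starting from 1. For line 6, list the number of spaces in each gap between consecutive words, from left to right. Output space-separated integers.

Line 1: ['knife', 'voice', 'data'] (min_width=16, slack=3)
Line 2: ['stone', 'banana'] (min_width=12, slack=7)
Line 3: ['address', 'architect'] (min_width=17, slack=2)
Line 4: ['electric', 'music', 'was'] (min_width=18, slack=1)
Line 5: ['coffee', 'they'] (min_width=11, slack=8)
Line 6: ['triangle', 'version'] (min_width=16, slack=3)
Line 7: ['network', 'pencil'] (min_width=14, slack=5)

Answer: 4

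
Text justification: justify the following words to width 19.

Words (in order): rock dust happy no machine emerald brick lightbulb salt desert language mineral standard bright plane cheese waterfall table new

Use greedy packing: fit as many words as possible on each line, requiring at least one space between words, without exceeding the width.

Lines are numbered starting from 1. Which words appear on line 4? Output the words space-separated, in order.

Line 1: ['rock', 'dust', 'happy', 'no'] (min_width=18, slack=1)
Line 2: ['machine', 'emerald'] (min_width=15, slack=4)
Line 3: ['brick', 'lightbulb'] (min_width=15, slack=4)
Line 4: ['salt', 'desert'] (min_width=11, slack=8)
Line 5: ['language', 'mineral'] (min_width=16, slack=3)
Line 6: ['standard', 'bright'] (min_width=15, slack=4)
Line 7: ['plane', 'cheese'] (min_width=12, slack=7)
Line 8: ['waterfall', 'table', 'new'] (min_width=19, slack=0)

Answer: salt desert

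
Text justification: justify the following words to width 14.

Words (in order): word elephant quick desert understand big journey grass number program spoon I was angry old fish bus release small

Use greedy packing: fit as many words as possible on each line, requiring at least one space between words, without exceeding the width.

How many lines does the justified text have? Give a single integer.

Answer: 9

Derivation:
Line 1: ['word', 'elephant'] (min_width=13, slack=1)
Line 2: ['quick', 'desert'] (min_width=12, slack=2)
Line 3: ['understand', 'big'] (min_width=14, slack=0)
Line 4: ['journey', 'grass'] (min_width=13, slack=1)
Line 5: ['number', 'program'] (min_width=14, slack=0)
Line 6: ['spoon', 'I', 'was'] (min_width=11, slack=3)
Line 7: ['angry', 'old', 'fish'] (min_width=14, slack=0)
Line 8: ['bus', 'release'] (min_width=11, slack=3)
Line 9: ['small'] (min_width=5, slack=9)
Total lines: 9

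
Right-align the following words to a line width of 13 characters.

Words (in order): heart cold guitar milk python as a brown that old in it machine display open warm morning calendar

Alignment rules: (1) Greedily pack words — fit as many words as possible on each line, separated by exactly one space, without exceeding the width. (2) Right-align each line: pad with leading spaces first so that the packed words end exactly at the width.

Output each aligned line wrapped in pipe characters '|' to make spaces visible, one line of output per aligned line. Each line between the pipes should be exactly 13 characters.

Answer: |   heart cold|
|  guitar milk|
|  python as a|
|   brown that|
|    old in it|
|      machine|
| display open|
| warm morning|
|     calendar|

Derivation:
Line 1: ['heart', 'cold'] (min_width=10, slack=3)
Line 2: ['guitar', 'milk'] (min_width=11, slack=2)
Line 3: ['python', 'as', 'a'] (min_width=11, slack=2)
Line 4: ['brown', 'that'] (min_width=10, slack=3)
Line 5: ['old', 'in', 'it'] (min_width=9, slack=4)
Line 6: ['machine'] (min_width=7, slack=6)
Line 7: ['display', 'open'] (min_width=12, slack=1)
Line 8: ['warm', 'morning'] (min_width=12, slack=1)
Line 9: ['calendar'] (min_width=8, slack=5)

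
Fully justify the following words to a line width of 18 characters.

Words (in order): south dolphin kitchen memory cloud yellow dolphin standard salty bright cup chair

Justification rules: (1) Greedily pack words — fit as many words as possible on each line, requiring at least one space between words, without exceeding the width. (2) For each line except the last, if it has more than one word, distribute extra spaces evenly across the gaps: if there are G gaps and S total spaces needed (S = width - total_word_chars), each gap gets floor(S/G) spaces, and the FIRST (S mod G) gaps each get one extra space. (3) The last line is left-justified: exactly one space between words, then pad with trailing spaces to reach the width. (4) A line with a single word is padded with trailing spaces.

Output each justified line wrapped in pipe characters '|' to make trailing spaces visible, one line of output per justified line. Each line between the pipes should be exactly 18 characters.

Answer: |south      dolphin|
|kitchen     memory|
|cloud       yellow|
|dolphin   standard|
|salty  bright  cup|
|chair             |

Derivation:
Line 1: ['south', 'dolphin'] (min_width=13, slack=5)
Line 2: ['kitchen', 'memory'] (min_width=14, slack=4)
Line 3: ['cloud', 'yellow'] (min_width=12, slack=6)
Line 4: ['dolphin', 'standard'] (min_width=16, slack=2)
Line 5: ['salty', 'bright', 'cup'] (min_width=16, slack=2)
Line 6: ['chair'] (min_width=5, slack=13)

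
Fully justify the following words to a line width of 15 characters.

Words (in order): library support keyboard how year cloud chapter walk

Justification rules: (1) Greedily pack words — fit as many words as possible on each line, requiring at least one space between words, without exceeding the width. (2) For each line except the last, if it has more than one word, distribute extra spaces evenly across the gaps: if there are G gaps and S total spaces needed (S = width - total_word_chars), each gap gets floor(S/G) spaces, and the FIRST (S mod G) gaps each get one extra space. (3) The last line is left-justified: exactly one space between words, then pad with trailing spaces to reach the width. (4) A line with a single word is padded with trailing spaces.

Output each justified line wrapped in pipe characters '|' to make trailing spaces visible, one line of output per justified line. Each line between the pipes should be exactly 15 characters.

Line 1: ['library', 'support'] (min_width=15, slack=0)
Line 2: ['keyboard', 'how'] (min_width=12, slack=3)
Line 3: ['year', 'cloud'] (min_width=10, slack=5)
Line 4: ['chapter', 'walk'] (min_width=12, slack=3)

Answer: |library support|
|keyboard    how|
|year      cloud|
|chapter walk   |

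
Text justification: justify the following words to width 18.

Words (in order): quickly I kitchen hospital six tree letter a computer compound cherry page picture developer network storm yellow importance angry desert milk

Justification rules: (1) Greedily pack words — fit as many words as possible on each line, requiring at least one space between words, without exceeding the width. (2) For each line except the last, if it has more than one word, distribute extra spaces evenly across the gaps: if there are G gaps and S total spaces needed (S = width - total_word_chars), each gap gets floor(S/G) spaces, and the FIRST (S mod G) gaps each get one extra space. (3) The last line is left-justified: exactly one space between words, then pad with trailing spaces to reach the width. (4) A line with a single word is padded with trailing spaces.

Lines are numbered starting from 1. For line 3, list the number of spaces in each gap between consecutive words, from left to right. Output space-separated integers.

Answer: 2 1

Derivation:
Line 1: ['quickly', 'I', 'kitchen'] (min_width=17, slack=1)
Line 2: ['hospital', 'six', 'tree'] (min_width=17, slack=1)
Line 3: ['letter', 'a', 'computer'] (min_width=17, slack=1)
Line 4: ['compound', 'cherry'] (min_width=15, slack=3)
Line 5: ['page', 'picture'] (min_width=12, slack=6)
Line 6: ['developer', 'network'] (min_width=17, slack=1)
Line 7: ['storm', 'yellow'] (min_width=12, slack=6)
Line 8: ['importance', 'angry'] (min_width=16, slack=2)
Line 9: ['desert', 'milk'] (min_width=11, slack=7)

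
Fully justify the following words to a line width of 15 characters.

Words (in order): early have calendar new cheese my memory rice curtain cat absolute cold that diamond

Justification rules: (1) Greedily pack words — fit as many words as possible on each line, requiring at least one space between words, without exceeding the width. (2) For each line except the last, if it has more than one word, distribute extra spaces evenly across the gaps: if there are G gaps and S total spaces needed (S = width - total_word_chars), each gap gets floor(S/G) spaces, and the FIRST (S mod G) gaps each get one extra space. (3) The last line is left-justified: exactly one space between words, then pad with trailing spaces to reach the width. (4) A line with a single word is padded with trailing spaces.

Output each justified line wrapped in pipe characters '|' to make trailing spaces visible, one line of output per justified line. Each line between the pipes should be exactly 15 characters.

Answer: |early      have|
|calendar    new|
|cheese       my|
|memory     rice|
|curtain     cat|
|absolute   cold|
|that diamond   |

Derivation:
Line 1: ['early', 'have'] (min_width=10, slack=5)
Line 2: ['calendar', 'new'] (min_width=12, slack=3)
Line 3: ['cheese', 'my'] (min_width=9, slack=6)
Line 4: ['memory', 'rice'] (min_width=11, slack=4)
Line 5: ['curtain', 'cat'] (min_width=11, slack=4)
Line 6: ['absolute', 'cold'] (min_width=13, slack=2)
Line 7: ['that', 'diamond'] (min_width=12, slack=3)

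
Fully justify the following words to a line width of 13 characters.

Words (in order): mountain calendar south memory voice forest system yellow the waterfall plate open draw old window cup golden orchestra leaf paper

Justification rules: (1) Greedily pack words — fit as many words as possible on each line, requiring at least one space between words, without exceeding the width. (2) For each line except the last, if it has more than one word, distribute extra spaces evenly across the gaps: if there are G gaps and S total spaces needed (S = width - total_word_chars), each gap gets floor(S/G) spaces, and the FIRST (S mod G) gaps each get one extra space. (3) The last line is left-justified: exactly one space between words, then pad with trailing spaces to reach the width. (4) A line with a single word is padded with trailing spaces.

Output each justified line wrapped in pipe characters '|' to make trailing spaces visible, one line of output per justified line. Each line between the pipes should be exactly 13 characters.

Line 1: ['mountain'] (min_width=8, slack=5)
Line 2: ['calendar'] (min_width=8, slack=5)
Line 3: ['south', 'memory'] (min_width=12, slack=1)
Line 4: ['voice', 'forest'] (min_width=12, slack=1)
Line 5: ['system', 'yellow'] (min_width=13, slack=0)
Line 6: ['the', 'waterfall'] (min_width=13, slack=0)
Line 7: ['plate', 'open'] (min_width=10, slack=3)
Line 8: ['draw', 'old'] (min_width=8, slack=5)
Line 9: ['window', 'cup'] (min_width=10, slack=3)
Line 10: ['golden'] (min_width=6, slack=7)
Line 11: ['orchestra'] (min_width=9, slack=4)
Line 12: ['leaf', 'paper'] (min_width=10, slack=3)

Answer: |mountain     |
|calendar     |
|south  memory|
|voice  forest|
|system yellow|
|the waterfall|
|plate    open|
|draw      old|
|window    cup|
|golden       |
|orchestra    |
|leaf paper   |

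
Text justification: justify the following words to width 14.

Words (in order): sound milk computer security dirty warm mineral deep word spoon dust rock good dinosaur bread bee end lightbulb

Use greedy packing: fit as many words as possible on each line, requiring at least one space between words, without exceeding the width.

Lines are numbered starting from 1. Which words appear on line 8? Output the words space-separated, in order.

Answer: dinosaur bread

Derivation:
Line 1: ['sound', 'milk'] (min_width=10, slack=4)
Line 2: ['computer'] (min_width=8, slack=6)
Line 3: ['security', 'dirty'] (min_width=14, slack=0)
Line 4: ['warm', 'mineral'] (min_width=12, slack=2)
Line 5: ['deep', 'word'] (min_width=9, slack=5)
Line 6: ['spoon', 'dust'] (min_width=10, slack=4)
Line 7: ['rock', 'good'] (min_width=9, slack=5)
Line 8: ['dinosaur', 'bread'] (min_width=14, slack=0)
Line 9: ['bee', 'end'] (min_width=7, slack=7)
Line 10: ['lightbulb'] (min_width=9, slack=5)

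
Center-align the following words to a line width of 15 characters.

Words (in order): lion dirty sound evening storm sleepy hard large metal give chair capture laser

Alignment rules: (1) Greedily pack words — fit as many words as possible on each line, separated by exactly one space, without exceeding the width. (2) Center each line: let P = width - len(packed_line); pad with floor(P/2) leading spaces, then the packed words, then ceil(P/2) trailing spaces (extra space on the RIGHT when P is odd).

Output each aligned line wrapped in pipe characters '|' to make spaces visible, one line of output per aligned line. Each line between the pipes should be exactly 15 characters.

Line 1: ['lion', 'dirty'] (min_width=10, slack=5)
Line 2: ['sound', 'evening'] (min_width=13, slack=2)
Line 3: ['storm', 'sleepy'] (min_width=12, slack=3)
Line 4: ['hard', 'large'] (min_width=10, slack=5)
Line 5: ['metal', 'give'] (min_width=10, slack=5)
Line 6: ['chair', 'capture'] (min_width=13, slack=2)
Line 7: ['laser'] (min_width=5, slack=10)

Answer: |  lion dirty   |
| sound evening |
| storm sleepy  |
|  hard large   |
|  metal give   |
| chair capture |
|     laser     |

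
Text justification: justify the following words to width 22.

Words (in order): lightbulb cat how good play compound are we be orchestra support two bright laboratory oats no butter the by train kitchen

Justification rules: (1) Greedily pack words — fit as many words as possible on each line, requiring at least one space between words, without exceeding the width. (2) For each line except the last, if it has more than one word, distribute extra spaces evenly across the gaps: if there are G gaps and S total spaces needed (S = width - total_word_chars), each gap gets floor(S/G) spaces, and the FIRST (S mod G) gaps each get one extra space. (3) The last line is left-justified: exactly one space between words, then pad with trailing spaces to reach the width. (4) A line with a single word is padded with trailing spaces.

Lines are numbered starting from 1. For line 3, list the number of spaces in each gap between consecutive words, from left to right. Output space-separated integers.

Answer: 2 2

Derivation:
Line 1: ['lightbulb', 'cat', 'how', 'good'] (min_width=22, slack=0)
Line 2: ['play', 'compound', 'are', 'we'] (min_width=20, slack=2)
Line 3: ['be', 'orchestra', 'support'] (min_width=20, slack=2)
Line 4: ['two', 'bright', 'laboratory'] (min_width=21, slack=1)
Line 5: ['oats', 'no', 'butter', 'the', 'by'] (min_width=21, slack=1)
Line 6: ['train', 'kitchen'] (min_width=13, slack=9)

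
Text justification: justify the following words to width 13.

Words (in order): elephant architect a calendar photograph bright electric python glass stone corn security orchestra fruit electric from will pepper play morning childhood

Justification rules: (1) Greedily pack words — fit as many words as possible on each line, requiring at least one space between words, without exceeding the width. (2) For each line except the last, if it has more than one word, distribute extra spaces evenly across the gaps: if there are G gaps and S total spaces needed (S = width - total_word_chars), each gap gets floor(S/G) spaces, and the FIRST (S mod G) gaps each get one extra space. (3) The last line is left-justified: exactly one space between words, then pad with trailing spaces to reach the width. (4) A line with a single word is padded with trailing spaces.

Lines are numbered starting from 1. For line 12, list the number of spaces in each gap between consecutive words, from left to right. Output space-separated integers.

Line 1: ['elephant'] (min_width=8, slack=5)
Line 2: ['architect', 'a'] (min_width=11, slack=2)
Line 3: ['calendar'] (min_width=8, slack=5)
Line 4: ['photograph'] (min_width=10, slack=3)
Line 5: ['bright'] (min_width=6, slack=7)
Line 6: ['electric'] (min_width=8, slack=5)
Line 7: ['python', 'glass'] (min_width=12, slack=1)
Line 8: ['stone', 'corn'] (min_width=10, slack=3)
Line 9: ['security'] (min_width=8, slack=5)
Line 10: ['orchestra'] (min_width=9, slack=4)
Line 11: ['fruit'] (min_width=5, slack=8)
Line 12: ['electric', 'from'] (min_width=13, slack=0)
Line 13: ['will', 'pepper'] (min_width=11, slack=2)
Line 14: ['play', 'morning'] (min_width=12, slack=1)
Line 15: ['childhood'] (min_width=9, slack=4)

Answer: 1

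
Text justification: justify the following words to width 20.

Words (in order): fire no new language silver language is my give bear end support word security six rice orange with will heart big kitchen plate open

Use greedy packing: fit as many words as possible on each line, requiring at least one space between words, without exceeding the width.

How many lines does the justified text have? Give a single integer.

Answer: 8

Derivation:
Line 1: ['fire', 'no', 'new', 'language'] (min_width=20, slack=0)
Line 2: ['silver', 'language', 'is'] (min_width=18, slack=2)
Line 3: ['my', 'give', 'bear', 'end'] (min_width=16, slack=4)
Line 4: ['support', 'word'] (min_width=12, slack=8)
Line 5: ['security', 'six', 'rice'] (min_width=17, slack=3)
Line 6: ['orange', 'with', 'will'] (min_width=16, slack=4)
Line 7: ['heart', 'big', 'kitchen'] (min_width=17, slack=3)
Line 8: ['plate', 'open'] (min_width=10, slack=10)
Total lines: 8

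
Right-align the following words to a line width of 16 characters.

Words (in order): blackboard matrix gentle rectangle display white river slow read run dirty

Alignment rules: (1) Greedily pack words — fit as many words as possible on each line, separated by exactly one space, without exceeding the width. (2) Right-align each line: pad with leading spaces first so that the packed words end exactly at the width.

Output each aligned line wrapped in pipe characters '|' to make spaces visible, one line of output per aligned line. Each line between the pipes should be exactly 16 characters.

Answer: |      blackboard|
|   matrix gentle|
|       rectangle|
|   display white|
| river slow read|
|       run dirty|

Derivation:
Line 1: ['blackboard'] (min_width=10, slack=6)
Line 2: ['matrix', 'gentle'] (min_width=13, slack=3)
Line 3: ['rectangle'] (min_width=9, slack=7)
Line 4: ['display', 'white'] (min_width=13, slack=3)
Line 5: ['river', 'slow', 'read'] (min_width=15, slack=1)
Line 6: ['run', 'dirty'] (min_width=9, slack=7)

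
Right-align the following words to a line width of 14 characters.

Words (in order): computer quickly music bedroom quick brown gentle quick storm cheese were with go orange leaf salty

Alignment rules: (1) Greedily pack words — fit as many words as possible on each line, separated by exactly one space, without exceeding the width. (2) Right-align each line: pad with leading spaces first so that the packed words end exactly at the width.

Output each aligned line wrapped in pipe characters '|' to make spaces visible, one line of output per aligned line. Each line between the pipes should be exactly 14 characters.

Line 1: ['computer'] (min_width=8, slack=6)
Line 2: ['quickly', 'music'] (min_width=13, slack=1)
Line 3: ['bedroom', 'quick'] (min_width=13, slack=1)
Line 4: ['brown', 'gentle'] (min_width=12, slack=2)
Line 5: ['quick', 'storm'] (min_width=11, slack=3)
Line 6: ['cheese', 'were'] (min_width=11, slack=3)
Line 7: ['with', 'go', 'orange'] (min_width=14, slack=0)
Line 8: ['leaf', 'salty'] (min_width=10, slack=4)

Answer: |      computer|
| quickly music|
| bedroom quick|
|  brown gentle|
|   quick storm|
|   cheese were|
|with go orange|
|    leaf salty|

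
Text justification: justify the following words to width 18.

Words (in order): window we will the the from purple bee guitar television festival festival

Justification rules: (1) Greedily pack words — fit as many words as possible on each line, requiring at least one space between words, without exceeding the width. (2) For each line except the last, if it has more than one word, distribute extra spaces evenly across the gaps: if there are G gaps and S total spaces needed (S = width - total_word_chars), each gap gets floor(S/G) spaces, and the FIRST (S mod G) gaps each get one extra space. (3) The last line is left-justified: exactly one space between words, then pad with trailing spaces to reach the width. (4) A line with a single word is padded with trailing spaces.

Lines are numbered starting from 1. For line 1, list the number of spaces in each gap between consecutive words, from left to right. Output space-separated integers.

Answer: 1 1 1

Derivation:
Line 1: ['window', 'we', 'will', 'the'] (min_width=18, slack=0)
Line 2: ['the', 'from', 'purple'] (min_width=15, slack=3)
Line 3: ['bee', 'guitar'] (min_width=10, slack=8)
Line 4: ['television'] (min_width=10, slack=8)
Line 5: ['festival', 'festival'] (min_width=17, slack=1)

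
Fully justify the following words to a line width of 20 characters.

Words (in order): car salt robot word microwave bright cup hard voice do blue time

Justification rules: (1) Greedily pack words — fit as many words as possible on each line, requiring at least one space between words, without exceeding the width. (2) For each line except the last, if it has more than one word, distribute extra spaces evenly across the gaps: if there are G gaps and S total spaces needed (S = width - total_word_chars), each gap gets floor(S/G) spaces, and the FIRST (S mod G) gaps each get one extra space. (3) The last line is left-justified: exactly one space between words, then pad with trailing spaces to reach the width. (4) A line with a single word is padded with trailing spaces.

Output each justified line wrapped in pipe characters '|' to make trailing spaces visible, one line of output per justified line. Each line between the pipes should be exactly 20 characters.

Answer: |car  salt robot word|
|microwave bright cup|
|hard  voice  do blue|
|time                |

Derivation:
Line 1: ['car', 'salt', 'robot', 'word'] (min_width=19, slack=1)
Line 2: ['microwave', 'bright', 'cup'] (min_width=20, slack=0)
Line 3: ['hard', 'voice', 'do', 'blue'] (min_width=18, slack=2)
Line 4: ['time'] (min_width=4, slack=16)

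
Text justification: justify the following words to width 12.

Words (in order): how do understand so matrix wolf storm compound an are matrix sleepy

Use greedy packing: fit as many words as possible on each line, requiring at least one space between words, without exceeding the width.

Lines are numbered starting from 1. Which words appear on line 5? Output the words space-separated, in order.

Line 1: ['how', 'do'] (min_width=6, slack=6)
Line 2: ['understand'] (min_width=10, slack=2)
Line 3: ['so', 'matrix'] (min_width=9, slack=3)
Line 4: ['wolf', 'storm'] (min_width=10, slack=2)
Line 5: ['compound', 'an'] (min_width=11, slack=1)
Line 6: ['are', 'matrix'] (min_width=10, slack=2)
Line 7: ['sleepy'] (min_width=6, slack=6)

Answer: compound an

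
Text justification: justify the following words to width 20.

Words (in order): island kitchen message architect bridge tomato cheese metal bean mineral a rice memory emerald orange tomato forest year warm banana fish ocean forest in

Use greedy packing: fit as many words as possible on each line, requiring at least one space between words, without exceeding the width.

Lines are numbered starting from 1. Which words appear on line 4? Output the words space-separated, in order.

Answer: metal bean mineral a

Derivation:
Line 1: ['island', 'kitchen'] (min_width=14, slack=6)
Line 2: ['message', 'architect'] (min_width=17, slack=3)
Line 3: ['bridge', 'tomato', 'cheese'] (min_width=20, slack=0)
Line 4: ['metal', 'bean', 'mineral', 'a'] (min_width=20, slack=0)
Line 5: ['rice', 'memory', 'emerald'] (min_width=19, slack=1)
Line 6: ['orange', 'tomato', 'forest'] (min_width=20, slack=0)
Line 7: ['year', 'warm', 'banana'] (min_width=16, slack=4)
Line 8: ['fish', 'ocean', 'forest', 'in'] (min_width=20, slack=0)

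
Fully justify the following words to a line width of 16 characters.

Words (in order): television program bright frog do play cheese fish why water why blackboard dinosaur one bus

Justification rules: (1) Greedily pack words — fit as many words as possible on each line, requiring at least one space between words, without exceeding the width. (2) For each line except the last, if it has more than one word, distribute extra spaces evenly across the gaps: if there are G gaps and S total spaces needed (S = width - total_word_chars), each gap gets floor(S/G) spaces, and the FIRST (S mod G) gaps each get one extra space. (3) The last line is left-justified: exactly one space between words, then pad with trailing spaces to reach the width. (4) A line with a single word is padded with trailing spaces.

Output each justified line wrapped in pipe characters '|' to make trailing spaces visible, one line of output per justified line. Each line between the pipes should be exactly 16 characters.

Answer: |television      |
|program   bright|
|frog   do   play|
|cheese  fish why|
|water        why|
|blackboard      |
|dinosaur one bus|

Derivation:
Line 1: ['television'] (min_width=10, slack=6)
Line 2: ['program', 'bright'] (min_width=14, slack=2)
Line 3: ['frog', 'do', 'play'] (min_width=12, slack=4)
Line 4: ['cheese', 'fish', 'why'] (min_width=15, slack=1)
Line 5: ['water', 'why'] (min_width=9, slack=7)
Line 6: ['blackboard'] (min_width=10, slack=6)
Line 7: ['dinosaur', 'one', 'bus'] (min_width=16, slack=0)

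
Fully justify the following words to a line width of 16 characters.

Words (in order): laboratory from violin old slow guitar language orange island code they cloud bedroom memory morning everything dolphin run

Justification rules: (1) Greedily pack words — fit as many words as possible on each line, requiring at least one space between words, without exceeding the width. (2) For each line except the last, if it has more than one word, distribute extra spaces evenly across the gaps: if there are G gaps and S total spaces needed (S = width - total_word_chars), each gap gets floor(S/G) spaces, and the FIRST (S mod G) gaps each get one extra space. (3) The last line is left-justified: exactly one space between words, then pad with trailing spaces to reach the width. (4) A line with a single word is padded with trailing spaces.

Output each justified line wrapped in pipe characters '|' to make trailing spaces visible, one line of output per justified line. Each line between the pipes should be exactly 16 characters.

Answer: |laboratory  from|
|violin  old slow|
|guitar  language|
|orange    island|
|code  they cloud|
|bedroom   memory|
|morning         |
|everything      |
|dolphin run     |

Derivation:
Line 1: ['laboratory', 'from'] (min_width=15, slack=1)
Line 2: ['violin', 'old', 'slow'] (min_width=15, slack=1)
Line 3: ['guitar', 'language'] (min_width=15, slack=1)
Line 4: ['orange', 'island'] (min_width=13, slack=3)
Line 5: ['code', 'they', 'cloud'] (min_width=15, slack=1)
Line 6: ['bedroom', 'memory'] (min_width=14, slack=2)
Line 7: ['morning'] (min_width=7, slack=9)
Line 8: ['everything'] (min_width=10, slack=6)
Line 9: ['dolphin', 'run'] (min_width=11, slack=5)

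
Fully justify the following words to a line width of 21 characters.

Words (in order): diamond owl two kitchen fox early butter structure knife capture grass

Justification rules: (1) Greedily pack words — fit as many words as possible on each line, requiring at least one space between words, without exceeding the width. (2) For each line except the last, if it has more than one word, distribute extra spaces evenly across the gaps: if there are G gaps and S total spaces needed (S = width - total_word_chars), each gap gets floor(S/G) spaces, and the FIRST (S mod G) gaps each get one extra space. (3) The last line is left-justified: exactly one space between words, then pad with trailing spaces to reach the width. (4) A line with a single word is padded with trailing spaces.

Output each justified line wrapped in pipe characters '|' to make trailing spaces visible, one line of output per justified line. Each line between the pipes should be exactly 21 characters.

Answer: |diamond    owl    two|
|kitchen   fox   early|
|butter      structure|
|knife capture grass  |

Derivation:
Line 1: ['diamond', 'owl', 'two'] (min_width=15, slack=6)
Line 2: ['kitchen', 'fox', 'early'] (min_width=17, slack=4)
Line 3: ['butter', 'structure'] (min_width=16, slack=5)
Line 4: ['knife', 'capture', 'grass'] (min_width=19, slack=2)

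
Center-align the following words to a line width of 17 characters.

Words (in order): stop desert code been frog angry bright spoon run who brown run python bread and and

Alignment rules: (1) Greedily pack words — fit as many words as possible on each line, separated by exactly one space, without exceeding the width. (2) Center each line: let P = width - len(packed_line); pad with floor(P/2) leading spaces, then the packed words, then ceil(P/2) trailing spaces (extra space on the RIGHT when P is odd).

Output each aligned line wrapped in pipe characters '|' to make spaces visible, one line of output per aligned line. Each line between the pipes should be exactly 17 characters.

Answer: |stop desert code |
| been frog angry |
|bright spoon run |
|  who brown run  |
|python bread and |
|       and       |

Derivation:
Line 1: ['stop', 'desert', 'code'] (min_width=16, slack=1)
Line 2: ['been', 'frog', 'angry'] (min_width=15, slack=2)
Line 3: ['bright', 'spoon', 'run'] (min_width=16, slack=1)
Line 4: ['who', 'brown', 'run'] (min_width=13, slack=4)
Line 5: ['python', 'bread', 'and'] (min_width=16, slack=1)
Line 6: ['and'] (min_width=3, slack=14)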